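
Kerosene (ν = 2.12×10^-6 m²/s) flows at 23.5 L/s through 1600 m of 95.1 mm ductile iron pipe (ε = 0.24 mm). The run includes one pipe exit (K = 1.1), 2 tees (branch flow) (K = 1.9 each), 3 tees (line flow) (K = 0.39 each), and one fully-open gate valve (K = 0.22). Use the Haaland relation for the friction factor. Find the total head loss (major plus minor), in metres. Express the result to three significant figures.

H_L ≈ 246 m

V = 4Q/(πD²) = 3.308 m/s; V²/2g = 0.5579 m
Re = 1.48×10^5, ε/D = 0.00252 → f = 0.02589 (Haaland)
Major: h_f = f(L/D)·V²/2g = 0.02589·16824·0.5579 = 243.0 m
Minor: ΣK = 6.29; h_m = ΣK·V²/2g = 3.509 m
Total H_L = 243.0 + 3.509 = 246.5 m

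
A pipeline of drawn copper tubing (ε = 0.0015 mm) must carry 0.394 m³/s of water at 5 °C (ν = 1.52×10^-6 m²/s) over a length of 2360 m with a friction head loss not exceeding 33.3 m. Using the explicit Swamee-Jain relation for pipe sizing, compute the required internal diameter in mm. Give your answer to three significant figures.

D ≈ 411 mm

Swamee-Jain (Type III): D = 0.66·[ε^1.25·(LQ²/(gh_f))^4.75 + ν·Q^9.4·(L/(gh_f))^5.2]^0.04
LQ²/(gh_f) = 1.121; L/(gh_f) = 7.224
Term 1 = ε^1.25·(…)^4.75 = 9.05×10^-8; Term 2 = ν·Q^9.4·(…)^5.2 = 7.00×10^-6
D = 0.66·(9.05×10^-8 + 7.00×10^-6)^0.04 = 0.4107 m = 411 mm
Check: V = 2.97 m/s, Re = 8.03×10^5, f = 0.01213, h_f = 31.4 m ≈ 33.3 m ✓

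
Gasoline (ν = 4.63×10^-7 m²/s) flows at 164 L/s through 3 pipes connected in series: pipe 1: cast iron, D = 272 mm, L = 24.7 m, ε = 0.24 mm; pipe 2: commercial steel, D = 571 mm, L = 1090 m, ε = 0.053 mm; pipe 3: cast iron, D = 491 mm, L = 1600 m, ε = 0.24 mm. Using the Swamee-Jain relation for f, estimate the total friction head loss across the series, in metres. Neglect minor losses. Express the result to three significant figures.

Pipe 1: V = 2.822 m/s, Re = 1.66×10^6, ε/D = 8.82×10^-4, f = 0.01932, h_1 = f(L/D)V²/2g = 0.7124 m
Pipe 2: V = 0.6404 m/s, Re = 7.90×10^5, ε/D = 9.28×10^-5, f = 0.01369, h_2 = f(L/D)V²/2g = 0.5464 m
Pipe 3: V = 0.8661 m/s, Re = 9.19×10^5, ε/D = 4.89×10^-4, f = 0.01727, h_3 = f(L/D)V²/2g = 2.152 m
Series → Q common, losses add: H = Σh = 3.411 m

H ≈ 3.41 m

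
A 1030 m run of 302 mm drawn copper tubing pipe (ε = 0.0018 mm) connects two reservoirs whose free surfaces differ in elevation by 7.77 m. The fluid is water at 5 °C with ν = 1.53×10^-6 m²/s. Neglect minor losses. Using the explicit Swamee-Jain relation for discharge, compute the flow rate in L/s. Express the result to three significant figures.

Swamee-Jain (Type II): Q = -0.965·√(gD⁵h_f/L)·ln[ε/(3.7D) + √(3.17ν²L/(gD³h_f))]
√(gD⁵h_f/L) = √(9.81·0.302⁵·7.77/1030) = 0.01363
ε/(3.7D) = 1.61×10^-6; √(3.17ν²L/(gD³h_f)) = 6.03×10^-5
Q = -0.965·0.01363·ln(6.195×10^-5) = 0.1275 m³/s
Check: V = 1.78 m/s, Re = 3.51×10^5, f = 0.01404, h_f = 7.73 m ≈ 7.77 m ✓

Q ≈ 127 L/s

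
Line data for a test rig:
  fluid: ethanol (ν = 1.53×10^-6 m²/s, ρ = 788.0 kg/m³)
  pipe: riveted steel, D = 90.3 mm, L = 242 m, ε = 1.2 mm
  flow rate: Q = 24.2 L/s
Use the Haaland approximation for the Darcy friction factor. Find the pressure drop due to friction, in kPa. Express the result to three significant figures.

V = 4Q/(πD²) = 4·0.0242/(π·0.0903²) = 3.779 m/s
Re = VD/ν = 3.779·0.0903/1.53×10^-6 = 2.23×10^5 → turbulent
ε/D = 1.2/90.3 = 0.0133
Haaland: f = 0.04213
h_f = f(L/D)V²/(2g) = 0.04213·(242/0.0903)·3.779²/(2·9.81) = 82.17 m
Δp = ρg·h_f = 788.0·9.81·82.17 = 635.2 kPa

Δp ≈ 635 kPa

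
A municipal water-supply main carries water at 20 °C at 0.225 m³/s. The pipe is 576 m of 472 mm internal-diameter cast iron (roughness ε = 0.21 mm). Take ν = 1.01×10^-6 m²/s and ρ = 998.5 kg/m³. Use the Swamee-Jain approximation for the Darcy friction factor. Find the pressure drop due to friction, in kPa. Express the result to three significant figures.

V = 4Q/(πD²) = 4·0.225/(π·0.472²) = 1.286 m/s
Re = VD/ν = 1.286·0.472/1.01×10^-6 = 6.01×10^5 → turbulent
ε/D = 0.21/472 = 4.45×10^-4
Swamee-Jain: f = 0.01726
h_f = f(L/D)V²/(2g) = 0.01726·(576/0.472)·1.286²/(2·9.81) = 1.775 m
Δp = ρg·h_f = 998.5·9.81·1.775 = 17.39 kPa

Δp ≈ 17.4 kPa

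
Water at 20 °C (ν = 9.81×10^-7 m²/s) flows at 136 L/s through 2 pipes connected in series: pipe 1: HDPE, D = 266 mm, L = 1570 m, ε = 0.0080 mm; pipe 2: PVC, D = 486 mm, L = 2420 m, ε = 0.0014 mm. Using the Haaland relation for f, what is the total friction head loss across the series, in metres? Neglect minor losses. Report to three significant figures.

Pipe 1: V = 2.447 m/s, Re = 6.64×10^5, ε/D = 3.01×10^-5, f = 0.01286, h_1 = f(L/D)V²/2g = 23.18 m
Pipe 2: V = 0.7331 m/s, Re = 3.63×10^5, ε/D = 2.88×10^-6, f = 0.01387, h_2 = f(L/D)V²/2g = 1.892 m
Series → Q common, losses add: H = Σh = 25.07 m

H ≈ 25.1 m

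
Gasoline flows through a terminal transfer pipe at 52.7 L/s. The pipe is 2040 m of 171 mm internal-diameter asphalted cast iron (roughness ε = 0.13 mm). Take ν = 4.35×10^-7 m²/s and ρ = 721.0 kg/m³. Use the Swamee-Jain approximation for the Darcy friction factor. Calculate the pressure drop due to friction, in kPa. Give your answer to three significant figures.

V = 4Q/(πD²) = 4·0.0527/(π·0.171²) = 2.295 m/s
Re = VD/ν = 2.295·0.171/4.35×10^-7 = 9.02×10^5 → turbulent
ε/D = 0.13/171 = 7.60×10^-4
Swamee-Jain: f = 0.01890
h_f = f(L/D)V²/(2g) = 0.01890·(2040/0.171)·2.295²/(2·9.81) = 60.50 m
Δp = ρg·h_f = 721.0·9.81·60.50 = 427.9 kPa

Δp ≈ 428 kPa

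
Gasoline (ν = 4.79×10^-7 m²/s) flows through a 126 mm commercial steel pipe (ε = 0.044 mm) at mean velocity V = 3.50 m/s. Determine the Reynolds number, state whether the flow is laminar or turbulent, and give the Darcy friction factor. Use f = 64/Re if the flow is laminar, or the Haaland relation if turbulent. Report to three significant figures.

Re = VD/ν = 3.500·0.126/4.79×10^-7 = 9.21×10^5
Re > 4000 → turbulent; ε/D = 3.49×10^-4
Haaland: f = 0.01608

Re ≈ 9.21×10^5; turbulent; f ≈ 0.0161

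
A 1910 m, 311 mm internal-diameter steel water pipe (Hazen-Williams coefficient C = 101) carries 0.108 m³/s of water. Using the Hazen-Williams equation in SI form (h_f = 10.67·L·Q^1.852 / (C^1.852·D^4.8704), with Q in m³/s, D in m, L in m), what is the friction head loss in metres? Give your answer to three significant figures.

h_f ≈ 18.9 m

h_f = 10.67·1910·0.108^1.852 / (101^1.852·0.311^4.8704) = 18.95 m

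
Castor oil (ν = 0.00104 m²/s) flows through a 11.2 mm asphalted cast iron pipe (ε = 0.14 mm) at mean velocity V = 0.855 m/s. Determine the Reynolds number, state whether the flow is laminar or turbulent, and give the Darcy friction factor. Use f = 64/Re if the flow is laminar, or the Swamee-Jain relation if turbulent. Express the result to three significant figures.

Re ≈ 9.21; laminar; f = 64/Re ≈ 6.95

Re = VD/ν = 0.8550·0.0112/0.00104 = 9.21
Re < 2300 → laminar → f = 64/Re = 6.951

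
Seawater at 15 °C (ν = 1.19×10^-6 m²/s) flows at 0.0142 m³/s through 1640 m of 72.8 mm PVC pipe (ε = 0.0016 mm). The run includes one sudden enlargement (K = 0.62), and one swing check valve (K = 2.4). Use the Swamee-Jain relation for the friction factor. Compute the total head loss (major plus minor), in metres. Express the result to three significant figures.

V = 4Q/(πD²) = 3.411 m/s; V²/2g = 0.5932 m
Re = 2.09×10^5, ε/D = 2.20×10^-5 → f = 0.01561 (Swamee-Jain)
Major: h_f = f(L/D)·V²/2g = 0.01561·22527·0.5932 = 208.6 m
Minor: ΣK = 3.02; h_m = ΣK·V²/2g = 1.791 m
Total H_L = 208.6 + 1.791 = 210.4 m

H_L ≈ 210 m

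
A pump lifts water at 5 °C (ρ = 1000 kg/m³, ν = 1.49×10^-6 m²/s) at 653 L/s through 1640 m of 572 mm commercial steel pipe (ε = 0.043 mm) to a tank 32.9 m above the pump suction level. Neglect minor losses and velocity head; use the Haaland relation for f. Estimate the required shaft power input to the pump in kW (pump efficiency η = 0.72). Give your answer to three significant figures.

V = 4Q/(πD²) = 2.541 m/s; Re = 9.76×10^5; ε/D = 7.52×10^-5; f = 0.01297
h_f = f(L/D)V²/2g = 12.24 m
Total head H = z + h_f = 32.9 + 12.24 = 45.14 m
P_hyd = ρgQH = 1000·9.81·0.653·45.14 = 289.2 kW
P_shaft = P_hyd/η = 289.2/0.72 = 401.6 kW

P_shaft ≈ 402 kW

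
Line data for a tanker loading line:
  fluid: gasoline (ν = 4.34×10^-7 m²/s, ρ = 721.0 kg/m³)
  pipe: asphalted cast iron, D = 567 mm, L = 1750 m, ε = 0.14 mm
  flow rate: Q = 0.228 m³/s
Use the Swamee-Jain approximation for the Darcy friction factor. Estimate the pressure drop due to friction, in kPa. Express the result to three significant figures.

V = 4Q/(πD²) = 4·0.228/(π·0.567²) = 0.9030 m/s
Re = VD/ν = 0.9030·0.567/4.34×10^-7 = 1.18×10^6 → turbulent
ε/D = 0.14/567 = 2.47×10^-4
Swamee-Jain: f = 0.01514
h_f = f(L/D)V²/(2g) = 0.01514·(1750/0.567)·0.9030²/(2·9.81) = 1.942 m
Δp = ρg·h_f = 721.0·9.81·1.942 = 13.74 kPa

Δp ≈ 13.7 kPa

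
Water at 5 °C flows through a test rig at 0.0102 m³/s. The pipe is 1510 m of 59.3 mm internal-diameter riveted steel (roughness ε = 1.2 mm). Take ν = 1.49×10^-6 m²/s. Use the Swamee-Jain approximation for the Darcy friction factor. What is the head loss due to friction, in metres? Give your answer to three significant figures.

h_f ≈ 873 m

V = 4Q/(πD²) = 4·0.0102/(π·0.0593²) = 3.693 m/s
Re = VD/ν = 3.693·0.0593/1.49×10^-6 = 1.47×10^5 → turbulent
ε/D = 1.2/59.3 = 0.0202
Swamee-Jain: f = 0.04929
h_f = f(L/D)V²/(2g) = 0.04929·(1510/0.0593)·3.693²/(2·9.81) = 872.6 m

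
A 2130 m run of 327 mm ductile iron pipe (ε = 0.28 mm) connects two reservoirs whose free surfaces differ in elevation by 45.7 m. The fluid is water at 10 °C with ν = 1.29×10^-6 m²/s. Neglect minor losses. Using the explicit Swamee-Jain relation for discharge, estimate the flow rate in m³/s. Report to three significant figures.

Q ≈ 0.224 m³/s

Swamee-Jain (Type II): Q = -0.965·√(gD⁵h_f/L)·ln[ε/(3.7D) + √(3.17ν²L/(gD³h_f))]
√(gD⁵h_f/L) = √(9.81·0.327⁵·45.7/2130) = 0.02805
ε/(3.7D) = 2.31×10^-4; √(3.17ν²L/(gD³h_f)) = 2.68×10^-5
Q = -0.965·0.02805·ln(2.582×10^-4) = 0.2237 m³/s
Check: V = 2.66 m/s, Re = 6.75×10^5, f = 0.01952, h_f = 46.0 m ≈ 45.7 m ✓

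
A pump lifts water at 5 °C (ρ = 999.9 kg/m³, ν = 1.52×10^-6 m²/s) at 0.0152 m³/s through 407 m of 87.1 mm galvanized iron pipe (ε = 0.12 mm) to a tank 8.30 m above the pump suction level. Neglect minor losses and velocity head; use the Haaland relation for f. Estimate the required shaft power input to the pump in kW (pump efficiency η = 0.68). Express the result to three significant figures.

P_shaft ≈ 9.52 kW

V = 4Q/(πD²) = 2.551 m/s; Re = 1.46×10^5; ε/D = 0.00138; f = 0.02265
h_f = f(L/D)V²/2g = 35.10 m
Total head H = z + h_f = 8.30 + 35.10 = 43.40 m
P_hyd = ρgQH = 999.9·9.81·0.0152·43.40 = 6.471 kW
P_shaft = P_hyd/η = 6.471/0.68 = 9.517 kW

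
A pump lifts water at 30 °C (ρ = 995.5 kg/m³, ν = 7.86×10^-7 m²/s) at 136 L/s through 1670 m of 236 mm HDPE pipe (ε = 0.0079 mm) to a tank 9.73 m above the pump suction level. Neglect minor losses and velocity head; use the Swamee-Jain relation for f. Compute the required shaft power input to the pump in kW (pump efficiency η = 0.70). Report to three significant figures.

P_shaft ≈ 101 kW

V = 4Q/(πD²) = 3.109 m/s; Re = 9.34×10^5; ε/D = 3.35×10^-5; f = 0.01247
h_f = f(L/D)V²/2g = 43.49 m
Total head H = z + h_f = 9.73 + 43.49 = 53.22 m
P_hyd = ρgQH = 995.5·9.81·0.136·53.22 = 70.68 kW
P_shaft = P_hyd/η = 70.68/0.70 = 101.0 kW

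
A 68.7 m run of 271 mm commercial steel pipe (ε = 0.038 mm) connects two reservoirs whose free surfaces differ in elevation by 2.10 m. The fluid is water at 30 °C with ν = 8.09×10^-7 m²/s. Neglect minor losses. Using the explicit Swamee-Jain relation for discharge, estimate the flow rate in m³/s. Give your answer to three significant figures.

Q ≈ 0.198 m³/s

Swamee-Jain (Type II): Q = -0.965·√(gD⁵h_f/L)·ln[ε/(3.7D) + √(3.17ν²L/(gD³h_f))]
√(gD⁵h_f/L) = √(9.81·0.271⁵·2.10/68.7) = 0.02094
ε/(3.7D) = 3.79×10^-5; √(3.17ν²L/(gD³h_f)) = 1.86×10^-5
Q = -0.965·0.02094·ln(5.654×10^-5) = 0.1976 m³/s
Check: V = 3.43 m/s, Re = 1.15×10^6, f = 0.01393, h_f = 2.11 m ≈ 2.10 m ✓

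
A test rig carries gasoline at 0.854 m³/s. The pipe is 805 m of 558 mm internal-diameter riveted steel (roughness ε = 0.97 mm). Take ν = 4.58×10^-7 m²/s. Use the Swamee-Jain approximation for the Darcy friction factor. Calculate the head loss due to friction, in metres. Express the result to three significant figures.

V = 4Q/(πD²) = 4·0.854/(π·0.558²) = 3.492 m/s
Re = VD/ν = 3.492·0.558/4.58×10^-7 = 4.25×10^6 → turbulent
ε/D = 0.97/558 = 0.00174
Swamee-Jain: f = 0.02265
h_f = f(L/D)V²/(2g) = 0.02265·(805/0.558)·3.492²/(2·9.81) = 20.31 m

h_f ≈ 20.3 m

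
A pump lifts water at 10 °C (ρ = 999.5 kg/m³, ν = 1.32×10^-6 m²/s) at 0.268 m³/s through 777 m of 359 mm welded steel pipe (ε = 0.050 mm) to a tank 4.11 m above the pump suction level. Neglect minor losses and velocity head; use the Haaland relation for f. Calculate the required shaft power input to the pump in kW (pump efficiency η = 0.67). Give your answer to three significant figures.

V = 4Q/(πD²) = 2.648 m/s; Re = 7.20×10^5; ε/D = 1.39×10^-4; f = 0.01421
h_f = f(L/D)V²/2g = 10.99 m
Total head H = z + h_f = 4.11 + 10.99 = 15.10 m
P_hyd = ρgQH = 999.5·9.81·0.268·15.10 = 39.68 kW
P_shaft = P_hyd/η = 39.68/0.67 = 59.22 kW

P_shaft ≈ 59.2 kW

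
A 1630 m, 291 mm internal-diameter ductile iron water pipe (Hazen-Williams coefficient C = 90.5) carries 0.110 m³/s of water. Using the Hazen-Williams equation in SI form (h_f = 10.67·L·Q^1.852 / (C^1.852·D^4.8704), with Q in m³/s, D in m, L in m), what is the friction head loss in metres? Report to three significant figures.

h_f = 10.67·1630·0.110^1.852 / (90.5^1.852·0.291^4.8704) = 28.34 m

h_f ≈ 28.3 m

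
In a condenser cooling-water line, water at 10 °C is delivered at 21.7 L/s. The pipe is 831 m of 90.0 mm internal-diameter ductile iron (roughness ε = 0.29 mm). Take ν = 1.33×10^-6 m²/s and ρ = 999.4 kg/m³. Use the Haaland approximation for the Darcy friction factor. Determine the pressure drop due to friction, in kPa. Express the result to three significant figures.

Δp ≈ 1460 kPa

V = 4Q/(πD²) = 4·0.0217/(π·0.0900²) = 3.411 m/s
Re = VD/ν = 3.411·0.0900/1.33×10^-6 = 2.31×10^5 → turbulent
ε/D = 0.29/90.0 = 0.00322
Haaland: f = 0.02725
h_f = f(L/D)V²/(2g) = 0.02725·(831/0.0900)·3.411²/(2·9.81) = 149.2 m
Δp = ρg·h_f = 999.4·9.81·149.2 = 1463 kPa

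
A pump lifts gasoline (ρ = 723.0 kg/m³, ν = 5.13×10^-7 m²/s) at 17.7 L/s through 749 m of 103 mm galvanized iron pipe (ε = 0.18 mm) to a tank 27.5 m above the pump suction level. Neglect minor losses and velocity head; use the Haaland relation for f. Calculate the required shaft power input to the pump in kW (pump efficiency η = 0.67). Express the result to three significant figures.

V = 4Q/(πD²) = 2.124 m/s; Re = 4.27×10^5; ε/D = 0.00175; f = 0.02306
h_f = f(L/D)V²/2g = 38.57 m
Total head H = z + h_f = 27.5 + 38.57 = 66.07 m
P_hyd = ρgQH = 723.0·9.81·0.0177·66.07 = 8.294 kW
P_shaft = P_hyd/η = 8.294/0.67 = 12.38 kW

P_shaft ≈ 12.4 kW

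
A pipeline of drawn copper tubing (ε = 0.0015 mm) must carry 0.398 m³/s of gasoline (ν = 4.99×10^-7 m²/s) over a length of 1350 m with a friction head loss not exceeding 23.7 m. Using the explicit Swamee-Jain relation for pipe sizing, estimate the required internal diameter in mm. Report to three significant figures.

Swamee-Jain (Type III): D = 0.66·[ε^1.25·(LQ²/(gh_f))^4.75 + ν·Q^9.4·(L/(gh_f))^5.2]^0.04
LQ²/(gh_f) = 0.9198; L/(gh_f) = 5.807
Term 1 = ε^1.25·(…)^4.75 = 3.53×10^-8; Term 2 = ν·Q^9.4·(…)^5.2 = 8.12×10^-7
D = 0.66·(3.53×10^-8 + 8.12×10^-7)^0.04 = 0.3773 m = 377 mm
Check: V = 3.56 m/s, Re = 2.69×10^6, f = 0.01008, h_f = 23.3 m ≈ 23.7 m ✓

D ≈ 377 mm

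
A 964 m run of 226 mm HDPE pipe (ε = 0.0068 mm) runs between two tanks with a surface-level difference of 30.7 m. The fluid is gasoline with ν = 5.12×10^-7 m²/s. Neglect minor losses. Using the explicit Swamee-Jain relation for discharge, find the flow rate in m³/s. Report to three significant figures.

Swamee-Jain (Type II): Q = -0.965·√(gD⁵h_f/L)·ln[ε/(3.7D) + √(3.17ν²L/(gD³h_f))]
√(gD⁵h_f/L) = √(9.81·0.226⁵·30.7/964) = 0.01357
ε/(3.7D) = 8.13×10^-6; √(3.17ν²L/(gD³h_f)) = 1.52×10^-5
Q = -0.965·0.01357·ln(2.331×10^-5) = 0.1397 m³/s
Check: V = 3.48 m/s, Re = 1.54×10^6, f = 0.01168, h_f = 30.8 m ≈ 30.7 m ✓

Q ≈ 0.140 m³/s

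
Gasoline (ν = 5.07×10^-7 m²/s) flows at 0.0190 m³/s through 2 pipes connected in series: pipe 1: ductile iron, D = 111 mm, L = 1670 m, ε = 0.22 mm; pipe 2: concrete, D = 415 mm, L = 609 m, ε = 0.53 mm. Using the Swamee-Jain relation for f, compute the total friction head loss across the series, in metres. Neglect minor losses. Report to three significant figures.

Pipe 1: V = 1.963 m/s, Re = 4.30×10^5, ε/D = 0.00198, f = 0.02392, h_1 = f(L/D)V²/2g = 70.70 m
Pipe 2: V = 0.1405 m/s, Re = 1.15×10^5, ε/D = 0.00128, f = 0.02301, h_2 = f(L/D)V²/2g = 0.03395 m
Series → Q common, losses add: H = Σh = 70.73 m

H ≈ 70.7 m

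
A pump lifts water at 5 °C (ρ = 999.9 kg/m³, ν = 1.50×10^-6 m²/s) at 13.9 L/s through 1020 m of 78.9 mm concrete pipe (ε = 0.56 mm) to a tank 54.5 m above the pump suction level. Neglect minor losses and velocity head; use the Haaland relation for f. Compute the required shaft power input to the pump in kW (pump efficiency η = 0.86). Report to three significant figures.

V = 4Q/(πD²) = 2.843 m/s; Re = 1.50×10^5; ε/D = 0.00710; f = 0.03439
h_f = f(L/D)V²/2g = 183.2 m
Total head H = z + h_f = 54.5 + 183.2 = 237.7 m
P_hyd = ρgQH = 999.9·9.81·0.0139·237.7 = 32.40 kW
P_shaft = P_hyd/η = 32.40/0.86 = 37.68 kW

P_shaft ≈ 37.7 kW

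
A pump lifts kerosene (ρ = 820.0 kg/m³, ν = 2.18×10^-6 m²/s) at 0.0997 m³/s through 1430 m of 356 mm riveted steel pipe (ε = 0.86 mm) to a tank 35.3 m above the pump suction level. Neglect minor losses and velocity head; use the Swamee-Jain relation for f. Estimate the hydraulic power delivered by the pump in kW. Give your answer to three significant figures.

P_hyd ≈ 32.6 kW

V = 4Q/(πD²) = 1.002 m/s; Re = 1.64×10^5; ε/D = 0.00242; f = 0.02578
h_f = f(L/D)V²/2g = 5.296 m
Total head H = z + h_f = 35.3 + 5.296 = 40.60 m
P_hyd = ρgQH = 820.0·9.81·0.0997·40.60 = 32.56 kW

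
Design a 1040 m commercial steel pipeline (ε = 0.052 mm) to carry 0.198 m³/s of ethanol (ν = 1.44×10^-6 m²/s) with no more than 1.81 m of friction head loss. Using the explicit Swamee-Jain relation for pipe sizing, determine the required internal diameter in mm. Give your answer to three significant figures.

Swamee-Jain (Type III): D = 0.66·[ε^1.25·(LQ²/(gh_f))^4.75 + ν·Q^9.4·(L/(gh_f))^5.2]^0.04
LQ²/(gh_f) = 2.296; L/(gh_f) = 58.57
Term 1 = ε^1.25·(…)^4.75 = 2.29×10^-4; Term 2 = ν·Q^9.4·(…)^5.2 = 5.48×10^-4
D = 0.66·(2.29×10^-4 + 5.48×10^-4)^0.04 = 0.4956 m = 496 mm
Check: V = 1.03 m/s, Re = 3.53×10^5, f = 0.01515, h_f = 1.71 m ≈ 1.81 m ✓

D ≈ 496 mm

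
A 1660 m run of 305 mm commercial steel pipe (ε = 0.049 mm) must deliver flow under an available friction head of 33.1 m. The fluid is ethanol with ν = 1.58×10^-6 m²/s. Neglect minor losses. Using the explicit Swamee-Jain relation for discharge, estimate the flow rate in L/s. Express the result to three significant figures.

Q ≈ 207 L/s

Swamee-Jain (Type II): Q = -0.965·√(gD⁵h_f/L)·ln[ε/(3.7D) + √(3.17ν²L/(gD³h_f))]
√(gD⁵h_f/L) = √(9.81·0.305⁵·33.1/1660) = 0.02272
ε/(3.7D) = 4.34×10^-5; √(3.17ν²L/(gD³h_f)) = 3.78×10^-5
Q = -0.965·0.02272·ln(8.118×10^-5) = 0.2065 m³/s
Check: V = 2.83 m/s, Re = 5.46×10^5, f = 0.01501, h_f = 33.3 m ≈ 33.1 m ✓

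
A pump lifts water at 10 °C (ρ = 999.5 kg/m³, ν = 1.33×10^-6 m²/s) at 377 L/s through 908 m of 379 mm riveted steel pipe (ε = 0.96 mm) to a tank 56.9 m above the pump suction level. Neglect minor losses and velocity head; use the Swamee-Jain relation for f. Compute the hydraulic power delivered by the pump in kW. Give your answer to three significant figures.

V = 4Q/(πD²) = 3.342 m/s; Re = 9.52×10^5; ε/D = 0.00253; f = 0.02520
h_f = f(L/D)V²/2g = 34.36 m
Total head H = z + h_f = 56.9 + 34.36 = 91.26 m
P_hyd = ρgQH = 999.5·9.81·0.377·91.26 = 337.4 kW

P_hyd ≈ 337 kW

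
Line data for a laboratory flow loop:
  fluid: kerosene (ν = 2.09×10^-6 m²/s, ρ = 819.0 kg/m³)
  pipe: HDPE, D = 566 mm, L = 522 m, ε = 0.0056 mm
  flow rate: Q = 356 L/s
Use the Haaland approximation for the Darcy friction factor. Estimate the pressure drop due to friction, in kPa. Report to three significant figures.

V = 4Q/(πD²) = 4·0.356/(π·0.566²) = 1.415 m/s
Re = VD/ν = 1.415·0.566/2.09×10^-6 = 3.83×10^5 → turbulent
ε/D = 0.0056/566 = 9.89×10^-6
Haaland: f = 0.01380
h_f = f(L/D)V²/(2g) = 0.01380·(522/0.566)·1.415²/(2·9.81) = 1.299 m
Δp = ρg·h_f = 819.0·9.81·1.299 = 10.43 kPa

Δp ≈ 10.4 kPa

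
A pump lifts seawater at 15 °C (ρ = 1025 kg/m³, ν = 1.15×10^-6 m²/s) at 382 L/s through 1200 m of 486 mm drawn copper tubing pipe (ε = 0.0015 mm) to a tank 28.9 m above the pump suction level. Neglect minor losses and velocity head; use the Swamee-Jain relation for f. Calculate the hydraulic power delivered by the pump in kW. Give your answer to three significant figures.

V = 4Q/(πD²) = 2.059 m/s; Re = 8.70×10^5; ε/D = 3.09×10^-6; f = 0.01195
h_f = f(L/D)V²/2g = 6.379 m
Total head H = z + h_f = 28.9 + 6.379 = 35.28 m
P_hyd = ρgQH = 1025·9.81·0.382·35.28 = 135.5 kW

P_hyd ≈ 136 kW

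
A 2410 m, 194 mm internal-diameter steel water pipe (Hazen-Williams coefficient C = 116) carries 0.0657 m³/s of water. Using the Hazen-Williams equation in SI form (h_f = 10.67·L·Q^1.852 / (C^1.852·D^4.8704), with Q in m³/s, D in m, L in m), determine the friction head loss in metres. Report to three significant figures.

h_f = 10.67·2410·0.0657^1.852 / (116^1.852·0.194^4.8704) = 73.39 m

h_f ≈ 73.4 m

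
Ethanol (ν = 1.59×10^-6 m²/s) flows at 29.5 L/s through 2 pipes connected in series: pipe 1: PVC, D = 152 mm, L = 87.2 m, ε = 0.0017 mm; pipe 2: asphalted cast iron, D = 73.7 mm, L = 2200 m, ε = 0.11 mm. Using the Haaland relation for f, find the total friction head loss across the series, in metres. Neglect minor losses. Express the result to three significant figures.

H ≈ 1630 m

Pipe 1: V = 1.626 m/s, Re = 1.55×10^5, ε/D = 1.12×10^-5, f = 0.01635, h_1 = f(L/D)V²/2g = 1.263 m
Pipe 2: V = 6.915 m/s, Re = 3.21×10^5, ε/D = 0.00149, f = 0.02235, h_2 = f(L/D)V²/2g = 1626 m
Series → Q common, losses add: H = Σh = 1627 m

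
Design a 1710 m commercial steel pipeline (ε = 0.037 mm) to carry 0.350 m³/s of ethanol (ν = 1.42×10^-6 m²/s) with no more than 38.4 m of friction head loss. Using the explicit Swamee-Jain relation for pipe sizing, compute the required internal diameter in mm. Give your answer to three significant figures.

Swamee-Jain (Type III): D = 0.66·[ε^1.25·(LQ²/(gh_f))^4.75 + ν·Q^9.4·(L/(gh_f))^5.2]^0.04
LQ²/(gh_f) = 0.5561; L/(gh_f) = 4.539
Term 1 = ε^1.25·(…)^4.75 = 1.78×10^-7; Term 2 = ν·Q^9.4·(…)^5.2 = 1.92×10^-7
D = 0.66·(1.78×10^-7 + 1.92×10^-7)^0.04 = 0.3650 m = 365 mm
Check: V = 3.35 m/s, Re = 8.60×10^5, f = 0.01370, h_f = 36.6 m ≈ 38.4 m ✓

D ≈ 365 mm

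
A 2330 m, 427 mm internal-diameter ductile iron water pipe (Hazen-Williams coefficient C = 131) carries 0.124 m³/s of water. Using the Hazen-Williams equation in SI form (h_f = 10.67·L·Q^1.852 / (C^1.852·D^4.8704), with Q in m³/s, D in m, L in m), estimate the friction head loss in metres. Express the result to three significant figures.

h_f = 10.67·2330·0.124^1.852 / (131^1.852·0.427^4.8704) = 3.938 m

h_f ≈ 3.94 m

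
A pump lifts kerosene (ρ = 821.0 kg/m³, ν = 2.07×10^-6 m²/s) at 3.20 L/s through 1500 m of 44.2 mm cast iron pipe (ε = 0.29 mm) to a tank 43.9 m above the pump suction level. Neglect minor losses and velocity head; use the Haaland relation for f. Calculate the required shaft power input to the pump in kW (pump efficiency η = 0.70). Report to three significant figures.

P_shaft ≈ 11.2 kW

V = 4Q/(πD²) = 2.086 m/s; Re = 4.45×10^4; ε/D = 0.00656; f = 0.03467
h_f = f(L/D)V²/2g = 260.8 m
Total head H = z + h_f = 43.9 + 260.8 = 304.7 m
P_hyd = ρgQH = 821.0·9.81·0.00320·304.7 = 7.854 kW
P_shaft = P_hyd/η = 7.854/0.70 = 11.22 kW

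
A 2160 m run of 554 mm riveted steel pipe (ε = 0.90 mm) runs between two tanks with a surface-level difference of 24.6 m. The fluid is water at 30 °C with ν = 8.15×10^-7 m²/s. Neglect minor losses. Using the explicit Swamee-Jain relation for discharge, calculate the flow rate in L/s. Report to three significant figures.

Q ≈ 568 L/s

Swamee-Jain (Type II): Q = -0.965·√(gD⁵h_f/L)·ln[ε/(3.7D) + √(3.17ν²L/(gD³h_f))]
√(gD⁵h_f/L) = √(9.81·0.554⁵·24.6/2160) = 0.07636
ε/(3.7D) = 4.39×10^-4; √(3.17ν²L/(gD³h_f)) = 1.05×10^-5
Q = -0.965·0.07636·ln(4.496×10^-4) = 0.5679 m³/s
Check: V = 2.36 m/s, Re = 1.60×10^6, f = 0.02237, h_f = 24.7 m ≈ 24.6 m ✓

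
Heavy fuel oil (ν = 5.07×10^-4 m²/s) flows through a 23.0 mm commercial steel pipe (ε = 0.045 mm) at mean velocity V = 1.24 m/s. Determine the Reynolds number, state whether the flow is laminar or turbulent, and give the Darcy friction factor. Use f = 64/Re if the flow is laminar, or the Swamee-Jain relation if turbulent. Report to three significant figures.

Re = VD/ν = 1.240·0.0230/5.07×10^-4 = 56.3
Re < 2300 → laminar → f = 64/Re = 1.138

Re ≈ 56.3; laminar; f = 64/Re ≈ 1.14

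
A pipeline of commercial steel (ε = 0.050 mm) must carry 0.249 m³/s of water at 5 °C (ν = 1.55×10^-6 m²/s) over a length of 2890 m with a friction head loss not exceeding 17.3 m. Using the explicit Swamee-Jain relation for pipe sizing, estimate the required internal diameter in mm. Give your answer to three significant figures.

Swamee-Jain (Type III): D = 0.66·[ε^1.25·(LQ²/(gh_f))^4.75 + ν·Q^9.4·(L/(gh_f))^5.2]^0.04
LQ²/(gh_f) = 1.056; L/(gh_f) = 17.03
Term 1 = ε^1.25·(…)^4.75 = 5.44×10^-6; Term 2 = ν·Q^9.4·(…)^5.2 = 8.26×10^-6
D = 0.66·(5.44×10^-6 + 8.26×10^-6)^0.04 = 0.4217 m = 422 mm
Check: V = 1.78 m/s, Re = 4.85×10^5, f = 0.01473, h_f = 16.4 m ≈ 17.3 m ✓

D ≈ 422 mm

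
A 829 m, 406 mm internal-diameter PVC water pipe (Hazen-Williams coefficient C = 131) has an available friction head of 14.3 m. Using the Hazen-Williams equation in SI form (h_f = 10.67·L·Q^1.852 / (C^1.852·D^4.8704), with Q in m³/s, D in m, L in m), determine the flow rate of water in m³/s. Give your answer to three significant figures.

Q ≈ 0.381 m³/s

Rearranging: Q = [h_f·C^1.852·D^4.8704 / (10.67·L)]^(1/1.852)
Q = [14.3·131^1.852·0.406^4.8704 / (10.67·829)]^0.540 = 0.3807 m³/s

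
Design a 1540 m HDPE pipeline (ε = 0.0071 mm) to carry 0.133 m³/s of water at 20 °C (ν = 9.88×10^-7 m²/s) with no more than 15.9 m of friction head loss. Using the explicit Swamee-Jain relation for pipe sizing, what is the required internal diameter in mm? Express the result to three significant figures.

D ≈ 287 mm

Swamee-Jain (Type III): D = 0.66·[ε^1.25·(LQ²/(gh_f))^4.75 + ν·Q^9.4·(L/(gh_f))^5.2]^0.04
LQ²/(gh_f) = 0.1746; L/(gh_f) = 9.873
Term 1 = ε^1.25·(…)^4.75 = 9.21×10^-11; Term 2 = ν·Q^9.4·(…)^5.2 = 8.51×10^-10
D = 0.66·(9.21×10^-11 + 8.51×10^-10)^0.04 = 0.2874 m = 287 mm
Check: V = 2.05 m/s, Re = 5.96×10^5, f = 0.01312, h_f = 15.0 m ≈ 15.9 m ✓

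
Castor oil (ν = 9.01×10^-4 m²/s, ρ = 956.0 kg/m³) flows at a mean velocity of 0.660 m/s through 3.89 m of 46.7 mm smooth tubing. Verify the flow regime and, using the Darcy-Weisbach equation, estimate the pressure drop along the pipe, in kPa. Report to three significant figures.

Δp ≈ 32.4 kPa

Re = VD/ν = 0.660·0.04670/9.01×10^-4 = 34.2 → laminar (Re < 2300)
f = 64/Re = 1.871
h_f = f(L/D)V²/(2g) = 1.871·(3.89/0.04670)·0.660²/(2·9.81) = 3.460 m
Δp = ρg·h_f = 956.0·9.81·3.460 = 32.45 kPa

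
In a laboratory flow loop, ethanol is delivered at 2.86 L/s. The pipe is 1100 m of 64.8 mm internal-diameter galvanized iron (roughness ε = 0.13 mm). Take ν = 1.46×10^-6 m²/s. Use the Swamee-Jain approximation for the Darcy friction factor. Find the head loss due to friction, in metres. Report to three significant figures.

V = 4Q/(πD²) = 4·0.00286/(π·0.0648²) = 0.8672 m/s
Re = VD/ν = 0.8672·0.0648/1.46×10^-6 = 3.85×10^4 → turbulent
ε/D = 0.13/64.8 = 0.00201
Swamee-Jain: f = 0.02754
h_f = f(L/D)V²/(2g) = 0.02754·(1100/0.0648)·0.8672²/(2·9.81) = 17.92 m

h_f ≈ 17.9 m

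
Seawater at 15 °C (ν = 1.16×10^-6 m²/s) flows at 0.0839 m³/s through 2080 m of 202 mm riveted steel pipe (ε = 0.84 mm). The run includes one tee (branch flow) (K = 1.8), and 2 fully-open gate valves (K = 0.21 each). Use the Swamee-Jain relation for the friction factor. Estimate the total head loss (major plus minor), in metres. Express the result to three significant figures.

V = 4Q/(πD²) = 2.618 m/s; V²/2g = 0.3493 m
Re = 4.56×10^5, ε/D = 0.00416 → f = 0.02909 (Swamee-Jain)
Major: h_f = f(L/D)·V²/2g = 0.02909·10297·0.3493 = 104.6 m
Minor: ΣK = 2.22; h_m = ΣK·V²/2g = 0.7755 m
Total H_L = 104.6 + 0.7755 = 105.4 m

H_L ≈ 105 m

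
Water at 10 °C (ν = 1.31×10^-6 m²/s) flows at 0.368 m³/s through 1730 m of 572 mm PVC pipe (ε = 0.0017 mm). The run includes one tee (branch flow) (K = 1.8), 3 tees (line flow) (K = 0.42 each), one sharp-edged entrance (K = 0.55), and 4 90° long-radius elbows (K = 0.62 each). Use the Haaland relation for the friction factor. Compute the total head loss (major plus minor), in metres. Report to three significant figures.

H_L ≈ 4.62 m

V = 4Q/(πD²) = 1.432 m/s; V²/2g = 0.1045 m
Re = 6.25×10^5, ε/D = 2.97×10^-6 → f = 0.01259 (Haaland)
Major: h_f = f(L/D)·V²/2g = 0.01259·3024·0.1045 = 3.981 m
Minor: ΣK = 6.09; h_m = ΣK·V²/2g = 0.6366 m
Total H_L = 3.981 + 0.6366 = 4.618 m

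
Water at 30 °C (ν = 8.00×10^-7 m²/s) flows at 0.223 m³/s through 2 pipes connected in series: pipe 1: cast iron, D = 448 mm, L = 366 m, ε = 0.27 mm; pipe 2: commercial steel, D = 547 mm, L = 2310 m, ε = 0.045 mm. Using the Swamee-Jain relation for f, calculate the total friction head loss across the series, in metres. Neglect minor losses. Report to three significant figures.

H ≈ 4.19 m

Pipe 1: V = 1.415 m/s, Re = 7.92×10^5, ε/D = 6.03×10^-4, f = 0.01808, h_1 = f(L/D)V²/2g = 1.506 m
Pipe 2: V = 0.9489 m/s, Re = 6.49×10^5, ε/D = 8.23×10^-5, f = 0.01383, h_2 = f(L/D)V²/2g = 2.680 m
Series → Q common, losses add: H = Σh = 4.186 m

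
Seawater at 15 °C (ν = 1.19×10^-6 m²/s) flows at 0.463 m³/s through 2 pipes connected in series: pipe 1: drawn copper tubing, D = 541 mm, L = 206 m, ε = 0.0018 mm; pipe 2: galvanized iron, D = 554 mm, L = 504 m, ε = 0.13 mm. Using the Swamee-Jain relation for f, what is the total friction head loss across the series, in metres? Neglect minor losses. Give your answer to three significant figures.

H ≈ 3.54 m

Pipe 1: V = 2.014 m/s, Re = 9.16×10^5, ε/D = 3.33×10^-6, f = 0.01186, h_1 = f(L/D)V²/2g = 0.9338 m
Pipe 2: V = 1.921 m/s, Re = 8.94×10^5, ε/D = 2.35×10^-4, f = 0.01523, h_2 = f(L/D)V²/2g = 2.605 m
Series → Q common, losses add: H = Σh = 3.538 m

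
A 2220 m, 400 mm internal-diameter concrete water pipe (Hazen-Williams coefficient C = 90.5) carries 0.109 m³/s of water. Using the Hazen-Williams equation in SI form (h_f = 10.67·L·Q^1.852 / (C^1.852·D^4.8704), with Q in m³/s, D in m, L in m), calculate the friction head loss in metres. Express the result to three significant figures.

h_f = 10.67·2220·0.109^1.852 / (90.5^1.852·0.400^4.8704) = 8.058 m

h_f ≈ 8.06 m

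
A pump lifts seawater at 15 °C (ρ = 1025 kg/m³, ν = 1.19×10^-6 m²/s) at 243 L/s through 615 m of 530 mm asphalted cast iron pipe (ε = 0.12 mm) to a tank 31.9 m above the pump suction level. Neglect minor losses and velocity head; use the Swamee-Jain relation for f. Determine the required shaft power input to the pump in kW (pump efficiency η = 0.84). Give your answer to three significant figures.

V = 4Q/(πD²) = 1.101 m/s; Re = 4.91×10^5; ε/D = 2.26×10^-4; f = 0.01578
h_f = f(L/D)V²/2g = 1.132 m
Total head H = z + h_f = 31.9 + 1.132 = 33.03 m
P_hyd = ρgQH = 1025·9.81·0.243·33.03 = 80.71 kW
P_shaft = P_hyd/η = 80.71/0.84 = 96.09 kW

P_shaft ≈ 96.1 kW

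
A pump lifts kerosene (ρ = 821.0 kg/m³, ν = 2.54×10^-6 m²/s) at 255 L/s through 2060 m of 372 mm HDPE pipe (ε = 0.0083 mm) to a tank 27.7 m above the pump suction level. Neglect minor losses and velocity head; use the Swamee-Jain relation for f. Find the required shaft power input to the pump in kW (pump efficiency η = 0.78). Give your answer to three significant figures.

P_shaft ≈ 131 kW

V = 4Q/(πD²) = 2.346 m/s; Re = 3.44×10^5; ε/D = 2.23×10^-5; f = 0.01430
h_f = f(L/D)V²/2g = 22.21 m
Total head H = z + h_f = 27.7 + 22.21 = 49.91 m
P_hyd = ρgQH = 821.0·9.81·0.255·49.91 = 102.5 kW
P_shaft = P_hyd/η = 102.5/0.78 = 131.4 kW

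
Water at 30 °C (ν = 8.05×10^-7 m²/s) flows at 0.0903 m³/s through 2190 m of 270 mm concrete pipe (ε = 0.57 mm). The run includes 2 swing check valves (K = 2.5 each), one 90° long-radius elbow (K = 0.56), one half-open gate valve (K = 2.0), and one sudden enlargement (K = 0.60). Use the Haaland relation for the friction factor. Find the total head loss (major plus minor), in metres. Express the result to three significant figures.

V = 4Q/(πD²) = 1.577 m/s; V²/2g = 0.1268 m
Re = 5.29×10^5, ε/D = 0.00211 → f = 0.02410 (Haaland)
Major: h_f = f(L/D)·V²/2g = 0.02410·8111·0.1268 = 24.78 m
Minor: ΣK = 8.16; h_m = ΣK·V²/2g = 1.035 m
Total H_L = 24.78 + 1.035 = 25.82 m

H_L ≈ 25.8 m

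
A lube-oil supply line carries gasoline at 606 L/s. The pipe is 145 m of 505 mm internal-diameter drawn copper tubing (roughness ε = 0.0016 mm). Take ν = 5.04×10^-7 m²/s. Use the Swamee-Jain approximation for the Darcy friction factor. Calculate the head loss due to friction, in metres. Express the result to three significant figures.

V = 4Q/(πD²) = 4·0.606/(π·0.505²) = 3.026 m/s
Re = VD/ν = 3.026·0.505/5.04×10^-7 = 3.03×10^6 → turbulent
ε/D = 0.0016/505 = 3.17×10^-6
Swamee-Jain: f = 0.009871
h_f = f(L/D)V²/(2g) = 0.009871·(145/0.505)·3.026²/(2·9.81) = 1.322 m

h_f ≈ 1.32 m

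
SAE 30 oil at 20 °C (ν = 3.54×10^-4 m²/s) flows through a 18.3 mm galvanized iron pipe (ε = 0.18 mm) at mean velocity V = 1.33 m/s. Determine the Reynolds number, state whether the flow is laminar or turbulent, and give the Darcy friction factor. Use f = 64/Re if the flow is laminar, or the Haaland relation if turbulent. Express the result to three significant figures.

Re = VD/ν = 1.330·0.0183/3.54×10^-4 = 68.8
Re < 2300 → laminar → f = 64/Re = 0.9309

Re ≈ 68.8; laminar; f = 64/Re ≈ 0.931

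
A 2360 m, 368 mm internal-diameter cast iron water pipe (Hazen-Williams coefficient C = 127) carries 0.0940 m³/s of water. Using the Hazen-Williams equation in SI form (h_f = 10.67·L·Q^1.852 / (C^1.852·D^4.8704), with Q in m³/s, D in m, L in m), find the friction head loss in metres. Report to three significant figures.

h_f = 10.67·2360·0.0940^1.852 / (127^1.852·0.368^4.8704) = 5.219 m

h_f ≈ 5.22 m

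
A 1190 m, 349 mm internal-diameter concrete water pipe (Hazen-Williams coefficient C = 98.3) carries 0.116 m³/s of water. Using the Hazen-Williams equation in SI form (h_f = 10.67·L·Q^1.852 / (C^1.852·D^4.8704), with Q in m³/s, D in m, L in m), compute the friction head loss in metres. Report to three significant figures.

h_f ≈ 8.08 m

h_f = 10.67·1190·0.116^1.852 / (98.3^1.852·0.349^4.8704) = 8.082 m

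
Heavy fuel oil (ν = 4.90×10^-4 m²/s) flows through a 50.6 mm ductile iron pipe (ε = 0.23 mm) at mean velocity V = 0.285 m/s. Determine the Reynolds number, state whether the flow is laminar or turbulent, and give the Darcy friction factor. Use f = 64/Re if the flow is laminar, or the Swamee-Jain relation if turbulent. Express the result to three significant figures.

Re = VD/ν = 0.2850·0.0506/4.90×10^-4 = 29.4
Re < 2300 → laminar → f = 64/Re = 2.175

Re ≈ 29.4; laminar; f = 64/Re ≈ 2.17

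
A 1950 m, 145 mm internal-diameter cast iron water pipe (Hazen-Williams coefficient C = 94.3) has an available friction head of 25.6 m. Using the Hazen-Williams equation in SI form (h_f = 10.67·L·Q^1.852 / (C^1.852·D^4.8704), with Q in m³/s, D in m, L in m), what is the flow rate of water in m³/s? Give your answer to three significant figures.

Rearranging: Q = [h_f·C^1.852·D^4.8704 / (10.67·L)]^(1/1.852)
Q = [25.6·94.3^1.852·0.145^4.8704 / (10.67·1950)]^0.540 = 0.01577 m³/s

Q ≈ 0.0158 m³/s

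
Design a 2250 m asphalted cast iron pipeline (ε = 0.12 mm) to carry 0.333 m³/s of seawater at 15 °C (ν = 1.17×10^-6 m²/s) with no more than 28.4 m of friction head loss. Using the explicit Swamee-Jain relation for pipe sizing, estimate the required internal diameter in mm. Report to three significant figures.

D ≈ 415 mm

Swamee-Jain (Type III): D = 0.66·[ε^1.25·(LQ²/(gh_f))^4.75 + ν·Q^9.4·(L/(gh_f))^5.2]^0.04
LQ²/(gh_f) = 0.8955; L/(gh_f) = 8.076
Term 1 = ε^1.25·(…)^4.75 = 7.44×10^-6; Term 2 = ν·Q^9.4·(…)^5.2 = 1.98×10^-6
D = 0.66·(7.44×10^-6 + 1.98×10^-6)^0.04 = 0.4154 m = 415 mm
Check: V = 2.46 m/s, Re = 8.72×10^5, f = 0.01576, h_f = 26.3 m ≈ 28.4 m ✓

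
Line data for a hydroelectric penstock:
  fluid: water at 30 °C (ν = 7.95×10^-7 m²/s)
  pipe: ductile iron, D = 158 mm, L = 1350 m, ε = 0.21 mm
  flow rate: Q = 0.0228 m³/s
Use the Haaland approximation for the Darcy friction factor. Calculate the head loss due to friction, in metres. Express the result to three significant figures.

V = 4Q/(πD²) = 4·0.0228/(π·0.158²) = 1.163 m/s
Re = VD/ν = 1.163·0.158/7.95×10^-7 = 2.31×10^5 → turbulent
ε/D = 0.21/158 = 0.00133
Haaland: f = 0.02201
h_f = f(L/D)V²/(2g) = 0.02201·(1350/0.158)·1.163²/(2·9.81) = 12.96 m

h_f ≈ 13.0 m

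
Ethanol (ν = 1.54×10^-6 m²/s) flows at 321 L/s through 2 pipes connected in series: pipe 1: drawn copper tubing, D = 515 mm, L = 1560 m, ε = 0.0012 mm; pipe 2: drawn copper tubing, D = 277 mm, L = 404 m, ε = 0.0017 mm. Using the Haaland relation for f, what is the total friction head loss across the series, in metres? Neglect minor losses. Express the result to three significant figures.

H ≈ 29.6 m

Pipe 1: V = 1.541 m/s, Re = 5.15×10^5, ε/D = 2.33×10^-6, f = 0.01302, h_1 = f(L/D)V²/2g = 4.773 m
Pipe 2: V = 5.327 m/s, Re = 9.58×10^5, ε/D = 6.14×10^-6, f = 0.01177, h_2 = f(L/D)V²/2g = 24.83 m
Series → Q common, losses add: H = Σh = 29.61 m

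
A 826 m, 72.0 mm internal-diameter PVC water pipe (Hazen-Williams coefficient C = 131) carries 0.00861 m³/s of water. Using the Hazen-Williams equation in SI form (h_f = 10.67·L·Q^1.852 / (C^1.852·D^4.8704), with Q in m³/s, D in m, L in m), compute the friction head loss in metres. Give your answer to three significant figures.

h_f = 10.67·826·0.00861^1.852 / (131^1.852·0.0720^4.8704) = 58.19 m

h_f ≈ 58.2 m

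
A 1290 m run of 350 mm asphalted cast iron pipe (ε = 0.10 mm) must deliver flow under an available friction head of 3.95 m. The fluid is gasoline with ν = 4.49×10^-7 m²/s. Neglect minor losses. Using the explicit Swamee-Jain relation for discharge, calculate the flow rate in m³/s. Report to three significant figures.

Swamee-Jain (Type II): Q = -0.965·√(gD⁵h_f/L)·ln[ε/(3.7D) + √(3.17ν²L/(gD³h_f))]
√(gD⁵h_f/L) = √(9.81·0.350⁵·3.95/1290) = 0.01256
ε/(3.7D) = 7.72×10^-5; √(3.17ν²L/(gD³h_f)) = 2.23×10^-5
Q = -0.965·0.01256·ln(9.950×10^-5) = 0.1117 m³/s
Check: V = 1.16 m/s, Re = 9.05×10^5, f = 0.01570, h_f = 3.98 m ≈ 3.95 m ✓

Q ≈ 0.112 m³/s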